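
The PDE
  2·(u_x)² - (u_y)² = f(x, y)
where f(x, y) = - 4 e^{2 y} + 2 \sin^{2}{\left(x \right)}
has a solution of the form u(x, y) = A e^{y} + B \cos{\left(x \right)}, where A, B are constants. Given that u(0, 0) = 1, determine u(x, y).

Substitute the ansatz u = A e^{y} + B \cos{\left(x \right)} into the left-hand side.
Derivatives of the ansatz:
  u_x = - B \sin{\left(x \right)}
  u_y = A e^{y}
Term by term:
  2·(u_x)² = 2 B^{2} \sin^{2}{\left(x \right)}
  -(u_y)² = - A^{2} e^{2 y}
So the left-hand side equals
  - A^{2} e^{2 y} + 2 B^{2} \sin^{2}{\left(x \right)}
This must equal f(x, y) = - 4 e^{2 y} + 2 \sin^{2}{\left(x \right)} identically.
Matching coefficients of the independent functions:
  [e^{2 y}]:  - A^{2} = -4
  [\sin^{2}{\left(x \right)}]:  2 B^{2} = 2
These equations allow (A, B) = (-2, -1) or (-2, 1) or (2, -1) or (2, 1).
Impose the point condition(s):
  u(0, 0) = 1  ⟹  A + B = 1
Only A = 2, B = -1 satisfies everything.
Hence u(x, y) = 2 e^{y} - \cos{\left(x \right)}.

Answer: u(x, y) = 2 e^{y} - \cos{\left(x \right)}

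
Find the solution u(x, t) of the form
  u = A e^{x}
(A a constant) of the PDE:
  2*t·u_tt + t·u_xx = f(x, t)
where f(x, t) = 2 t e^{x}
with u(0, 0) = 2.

Substitute the ansatz u = A e^{x} into the left-hand side.
Derivatives of the ansatz:
  u_tt = 0
  u_xx = A e^{x}
Term by term:
  2*t·u_tt = 0
  t·u_xx = A t e^{x}
So the left-hand side equals
  A t e^{x}
This must equal f(x, t) = 2 t e^{x} identically.
Matching coefficients of the independent functions:
  [t e^{x}]:  A = 2
Solving: A = 2.
Check against the point condition:
  u(0, 0) = 2  ⟹  A = 2  ✓
Hence u(x, t) = 2 e^{x}.

Answer: u(x, t) = 2 e^{x}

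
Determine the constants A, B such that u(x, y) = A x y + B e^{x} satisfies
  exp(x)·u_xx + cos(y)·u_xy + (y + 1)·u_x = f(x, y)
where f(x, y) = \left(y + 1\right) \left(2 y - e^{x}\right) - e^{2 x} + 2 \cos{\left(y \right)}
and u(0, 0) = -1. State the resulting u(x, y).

Substitute the ansatz u = A x y + B e^{x} into the left-hand side.
Derivatives of the ansatz:
  u_xx = B e^{x}
  u_xy = A
  u_x = A y + B e^{x}
Term by term:
  exp(x)·u_xx = B e^{2 x}
  cos(y)·u_xy = A \cos{\left(y \right)}
  (y + 1)·u_x = A y^{2} + A y + B y e^{x} + B e^{x}
So the left-hand side equals
  A y^{2} + A y + A \cos{\left(y \right)} + B y e^{x} + B e^{2 x} + B e^{x}
This must equal f(x, y) identically; expanded, f = 2 y^{2} - y e^{x} + 2 y - e^{2 x} - e^{x} + 2 \cos{\left(y \right)}.
Matching coefficients of the independent functions:
  [y, y^{2}, \cos{\left(y \right)}]:  A = 2
  [y e^{x}, e^{x}, e^{2 x}]:  B = -1
Solving: A = 2, B = -1.
Check against the point condition:
  u(0, 0) = -1  ⟹  B = -1  ✓
Hence u(x, y) = 2 x y - e^{x}.

Answer: u(x, y) = 2 x y - e^{x}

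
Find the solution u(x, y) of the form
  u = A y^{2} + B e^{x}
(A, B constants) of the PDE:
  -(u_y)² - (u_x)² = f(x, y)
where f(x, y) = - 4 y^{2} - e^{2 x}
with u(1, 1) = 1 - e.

Answer: u(x, y) = y^{2} - e^{x}

Derivation:
Substitute the ansatz u = A y^{2} + B e^{x} into the left-hand side.
Derivatives of the ansatz:
  u_y = 2 A y
  u_x = B e^{x}
Term by term:
  -(u_y)² = - 4 A^{2} y^{2}
  -(u_x)² = - B^{2} e^{2 x}
So the left-hand side equals
  - 4 A^{2} y^{2} - B^{2} e^{2 x}
This must equal f(x, y) = - 4 y^{2} - e^{2 x} identically.
Matching coefficients of the independent functions:
  [y^{2}]:  - 4 A^{2} = -4
  [e^{2 x}]:  - B^{2} = -1
These equations allow (A, B) = (-1, -1) or (-1, 1) or (1, -1) or (1, 1).
Impose the point condition(s):
  u(1, 1) = 1 - e  ⟹  A + e B = 1 - e
Only A = 1, B = -1 satisfies everything.
Hence u(x, y) = y^{2} - e^{x}.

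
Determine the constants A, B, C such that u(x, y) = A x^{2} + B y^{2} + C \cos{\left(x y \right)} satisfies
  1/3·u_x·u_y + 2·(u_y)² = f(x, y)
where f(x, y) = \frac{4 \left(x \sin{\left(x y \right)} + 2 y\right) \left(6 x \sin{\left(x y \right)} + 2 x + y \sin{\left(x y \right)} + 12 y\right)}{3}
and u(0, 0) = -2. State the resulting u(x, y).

Answer: u(x, y) = 2 x^{2} + 2 y^{2} - 2 \cos{\left(x y \right)}

Derivation:
Substitute the ansatz u = A x^{2} + B y^{2} + C \cos{\left(x y \right)} into the left-hand side.
Derivatives of the ansatz:
  u_x = 2 A x - C y \sin{\left(x y \right)}
  u_y = 2 B y - C x \sin{\left(x y \right)}
Term by term:
  1/3·u_x·u_y = \frac{4 A B x y}{3} - \frac{2 A C x^{2} \sin{\left(x y \right)}}{3} - \frac{2 B C y^{2} \sin{\left(x y \right)}}{3} + \frac{C^{2} x y \sin^{2}{\left(x y \right)}}{3}
  2·(u_y)² = 8 B^{2} y^{2} - 8 B C x y \sin{\left(x y \right)} + 2 C^{2} x^{2} \sin^{2}{\left(x y \right)}
So the left-hand side equals
  \frac{4 A B x y}{3} - \frac{2 A C x^{2} \sin{\left(x y \right)}}{3} + 8 B^{2} y^{2} - 8 B C x y \sin{\left(x y \right)} - \frac{2 B C y^{2} \sin{\left(x y \right)}}{3} + 2 C^{2} x^{2} \sin^{2}{\left(x y \right)} + \frac{C^{2} x y \sin^{2}{\left(x y \right)}}{3}
This must equal f(x, y) identically; expanded, f = 8 x^{2} \sin^{2}{\left(x y \right)} + \frac{8 x^{2} \sin{\left(x y \right)}}{3} + \frac{4 x y \sin^{2}{\left(x y \right)}}{3} + 32 x y \sin{\left(x y \right)} + \frac{16 x y}{3} + \frac{8 y^{2} \sin{\left(x y \right)}}{3} + 32 y^{2}.
Matching coefficients of the independent functions:
  [y^{2}]:  8 B^{2} = 32
  [x y]:  \frac{4 A B}{3} = \frac{16}{3}
  [x^{2} \sin{\left(x y \right)}]:  - \frac{2 A C}{3} = \frac{8}{3}
  [x^{2} \sin^{2}{\left(x y \right)}]:  2 C^{2} = 8
  [y^{2} \sin{\left(x y \right)}]:  - \frac{2 B C}{3} = \frac{8}{3}
  [x y \sin{\left(x y \right)}]:  - 8 B C = 32
  [x y \sin^{2}{\left(x y \right)}]:  \frac{C^{2}}{3} = \frac{4}{3}
These equations allow (A, B, C) = (-2, -2, 2) or (2, 2, -2).
Impose the point condition(s):
  u(0, 0) = -2  ⟹  C = -2
Only A = 2, B = 2, C = -2 satisfies everything.
Hence u(x, y) = 2 x^{2} + 2 y^{2} - 2 \cos{\left(x y \right)}.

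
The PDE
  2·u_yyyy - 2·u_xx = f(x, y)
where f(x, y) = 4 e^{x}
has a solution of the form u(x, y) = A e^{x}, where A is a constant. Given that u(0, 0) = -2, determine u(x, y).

Substitute the ansatz u = A e^{x} into the left-hand side.
Derivatives of the ansatz:
  u_yyyy = 0
  u_xx = A e^{x}
Term by term:
  2·u_yyyy = 0
  -2·u_xx = - 2 A e^{x}
So the left-hand side equals
  - 2 A e^{x}
This must equal f(x, y) = 4 e^{x} identically.
Matching coefficients of the independent functions:
  [e^{x}]:  - 2 A = 4
Solving: A = -2.
Check against the point condition:
  u(0, 0) = -2  ⟹  A = -2  ✓
Hence u(x, y) = - 2 e^{x}.

Answer: u(x, y) = - 2 e^{x}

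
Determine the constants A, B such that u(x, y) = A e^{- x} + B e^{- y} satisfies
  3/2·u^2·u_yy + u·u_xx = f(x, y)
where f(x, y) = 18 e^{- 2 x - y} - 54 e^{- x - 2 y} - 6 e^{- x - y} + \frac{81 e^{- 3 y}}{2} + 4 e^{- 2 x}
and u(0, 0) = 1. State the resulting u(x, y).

Substitute the ansatz u = A e^{- x} + B e^{- y} into the left-hand side.
Derivatives of the ansatz:
  u_yy = B e^{- y}
  u_xx = A e^{- x}
Term by term:
  3/2·u^2·u_yy = \frac{3 A^{2} B e^{- 2 x} e^{- y}}{2} + 3 A B^{2} e^{- x} e^{- 2 y} + \frac{3 B^{3} e^{- 3 y}}{2}
  u·u_xx = A^{2} e^{- 2 x} + A B e^{- x} e^{- y}
So the left-hand side equals
  \frac{3 A^{2} B e^{- 2 x} e^{- y}}{2} + A^{2} e^{- 2 x} + 3 A B^{2} e^{- x} e^{- 2 y} + A B e^{- x} e^{- y} + \frac{3 B^{3} e^{- 3 y}}{2}
This must equal f(x, y) identically; expanded, f = \frac{81 e^{- 3 y}}{2} - 6 e^{- x} e^{- y} - 54 e^{- x} e^{- 2 y} + 4 e^{- 2 x} + 18 e^{- 2 x} e^{- y}.
Matching coefficients of the independent functions:
  [e^{- 2 x} e^{- y}]:  \frac{3 A^{2} B}{2} = 18
  [e^{- x} e^{- 2 y}]:  3 A B^{2} = -54
  [e^{- x} e^{- y}]:  A B = -6
  [e^{- 2 x}]:  A^{2} = 4
  [e^{- 3 y}]:  \frac{3 B^{3}}{2} = \frac{81}{2}
Solving: A = -2, B = 3.
Check against the point condition:
  u(0, 0) = 1  ⟹  A + B = 1  ✓
Hence u(x, y) = 3 e^{- y} - 2 e^{- x}.

Answer: u(x, y) = 3 e^{- y} - 2 e^{- x}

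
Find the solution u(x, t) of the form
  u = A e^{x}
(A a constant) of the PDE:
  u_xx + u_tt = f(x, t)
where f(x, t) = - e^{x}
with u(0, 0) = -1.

Substitute the ansatz u = A e^{x} into the left-hand side.
Derivatives of the ansatz:
  u_xx = A e^{x}
  u_tt = 0
Term by term:
  u_xx = A e^{x}
  u_tt = 0
So the left-hand side equals
  A e^{x}
This must equal f(x, t) = - e^{x} identically.
Matching coefficients of the independent functions:
  [e^{x}]:  A = -1
Solving: A = -1.
Check against the point condition:
  u(0, 0) = -1  ⟹  A = -1  ✓
Hence u(x, t) = - e^{x}.

Answer: u(x, t) = - e^{x}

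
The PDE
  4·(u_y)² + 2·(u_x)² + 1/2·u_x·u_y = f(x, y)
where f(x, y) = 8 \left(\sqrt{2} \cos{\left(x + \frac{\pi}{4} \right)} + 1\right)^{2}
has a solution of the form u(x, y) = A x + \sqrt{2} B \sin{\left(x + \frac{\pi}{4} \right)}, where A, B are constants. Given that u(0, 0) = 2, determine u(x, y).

Answer: u(x, y) = 2 x + 2 \sqrt{2} \sin{\left(x + \frac{\pi}{4} \right)}

Derivation:
Substitute the ansatz u = A x + \sqrt{2} B \sin{\left(x + \frac{\pi}{4} \right)} into the left-hand side.
Derivatives of the ansatz:
  u_y = 0
  u_x = A + \sqrt{2} B \cos{\left(x + \frac{\pi}{4} \right)}
Term by term:
  4·(u_y)² = 0
  2·(u_x)² = 2 A^{2} + 4 \sqrt{2} A B \cos{\left(x + \frac{\pi}{4} \right)} + 4 B^{2} \cos^{2}{\left(x + \frac{\pi}{4} \right)}
  1/2·u_x·u_y = 0
So the left-hand side equals
  2 A^{2} + 4 \sqrt{2} A B \cos{\left(x + \frac{\pi}{4} \right)} + 4 B^{2} \cos^{2}{\left(x + \frac{\pi}{4} \right)}
This must equal f(x, y) identically; expanded, f = 16 \cos^{2}{\left(x + \frac{\pi}{4} \right)} + 16 \sqrt{2} \cos{\left(x + \frac{\pi}{4} \right)} + 8.
Matching coefficients of the independent functions:
  [constant term]:  2 A^{2} = 8
  [\sqrt{2} \cos{\left(x + \frac{\pi}{4} \right)}]:  4 A B = 16
  [\cos^{2}{\left(x + \frac{\pi}{4} \right)}]:  4 B^{2} = 16
These equations allow (A, B) = (-2, -2) or (2, 2).
Impose the point condition(s):
  u(0, 0) = 2  ⟹  B = 2
Only A = 2, B = 2 satisfies everything.
Hence u(x, y) = 2 x + 2 \sqrt{2} \sin{\left(x + \frac{\pi}{4} \right)}.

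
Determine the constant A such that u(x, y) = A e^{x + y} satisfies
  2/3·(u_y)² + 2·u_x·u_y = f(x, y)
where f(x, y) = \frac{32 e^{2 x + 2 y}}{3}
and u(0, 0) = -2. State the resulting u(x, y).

Substitute the ansatz u = A e^{x + y} into the left-hand side.
Derivatives of the ansatz:
  u_y = A e^{x} e^{y}
  u_x = A e^{x} e^{y}
Term by term:
  2/3·(u_y)² = \frac{2 A^{2} e^{2 x} e^{2 y}}{3}
  2·u_x·u_y = 2 A^{2} e^{2 x} e^{2 y}
So the left-hand side equals
  \frac{8 A^{2} e^{2 x} e^{2 y}}{3}
This must equal f(x, y) identically; expanded, f = \frac{32 e^{2 x} e^{2 y}}{3}.
Matching coefficients of the independent functions:
  [e^{2 x} e^{2 y}]:  \frac{8 A^{2}}{3} = \frac{32}{3}
These equations allow (A) = (-2) or (2).
Impose the point condition(s):
  u(0, 0) = -2  ⟹  A = -2
Only A = -2 satisfies everything.
Hence u(x, y) = - 2 e^{x + y}.

Answer: u(x, y) = - 2 e^{x + y}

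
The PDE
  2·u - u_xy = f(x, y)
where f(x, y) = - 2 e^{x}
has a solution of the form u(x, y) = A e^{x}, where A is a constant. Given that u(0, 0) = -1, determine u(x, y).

Answer: u(x, y) = - e^{x}

Derivation:
Substitute the ansatz u = A e^{x} into the left-hand side.
Derivatives of the ansatz:
  u_xy = 0
Term by term:
  2·u = 2 A e^{x}
  -u_xy = 0
So the left-hand side equals
  2 A e^{x}
This must equal f(x, y) = - 2 e^{x} identically.
Matching coefficients of the independent functions:
  [e^{x}]:  2 A = -2
Solving: A = -1.
Check against the point condition:
  u(0, 0) = -1  ⟹  A = -1  ✓
Hence u(x, y) = - e^{x}.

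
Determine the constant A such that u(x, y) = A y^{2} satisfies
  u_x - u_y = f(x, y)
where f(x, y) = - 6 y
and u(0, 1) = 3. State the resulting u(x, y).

Substitute the ansatz u = A y^{2} into the left-hand side.
Derivatives of the ansatz:
  u_x = 0
  u_y = 2 A y
Term by term:
  u_x = 0
  -u_y = - 2 A y
So the left-hand side equals
  - 2 A y
This must equal f(x, y) = - 6 y identically.
Matching coefficients of the independent functions:
  [y]:  - 2 A = -6
Solving: A = 3.
Check against the point condition:
  u(0, 1) = 3  ⟹  A = 3  ✓
Hence u(x, y) = 3 y^{2}.

Answer: u(x, y) = 3 y^{2}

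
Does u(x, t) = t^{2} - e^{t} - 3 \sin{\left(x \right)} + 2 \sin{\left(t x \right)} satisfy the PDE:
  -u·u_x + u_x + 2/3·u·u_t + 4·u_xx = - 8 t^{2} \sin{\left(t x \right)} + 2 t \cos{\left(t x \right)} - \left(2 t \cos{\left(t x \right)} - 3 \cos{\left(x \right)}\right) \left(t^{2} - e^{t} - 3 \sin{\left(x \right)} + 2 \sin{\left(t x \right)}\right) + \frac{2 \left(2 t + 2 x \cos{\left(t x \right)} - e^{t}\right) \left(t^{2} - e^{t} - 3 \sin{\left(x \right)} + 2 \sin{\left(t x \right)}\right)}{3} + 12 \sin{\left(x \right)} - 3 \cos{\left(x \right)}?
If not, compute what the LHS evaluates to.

Evaluate each term of the left-hand side for u = t^{2} - e^{t} - 3 \sin{\left(x \right)} + 2 \sin{\left(t x \right)}.
Derivatives:
  u_x = 2 t \cos{\left(t x \right)} - 3 \cos{\left(x \right)}
  u_t = 2 t + 2 x \cos{\left(t x \right)} - e^{t}
  u_xx = - 2 t^{2} \sin{\left(t x \right)} + 3 \sin{\left(x \right)}
Terms:
  -u·u_x = - \left(2 t \cos{\left(t x \right)} - 3 \cos{\left(x \right)}\right) \left(t^{2} - e^{t} - 3 \sin{\left(x \right)} + 2 \sin{\left(t x \right)}\right)
  u_x = 2 t \cos{\left(t x \right)} - 3 \cos{\left(x \right)}
  2/3·u·u_t = \frac{2 \left(2 t + 2 x \cos{\left(t x \right)} - e^{t}\right) \left(t^{2} - e^{t} - 3 \sin{\left(x \right)} + 2 \sin{\left(t x \right)}\right)}{3}
  4·u_xx = - 8 t^{2} \sin{\left(t x \right)} + 12 \sin{\left(x \right)}
Sum: LHS = - 8 t^{2} \sin{\left(t x \right)} + 2 t \cos{\left(t x \right)} - \left(2 t \cos{\left(t x \right)} - 3 \cos{\left(x \right)}\right) \left(t^{2} - e^{t} - 3 \sin{\left(x \right)} + 2 \sin{\left(t x \right)}\right) + \frac{2 \left(2 t + 2 x \cos{\left(t x \right)} - e^{t}\right) \left(t^{2} - e^{t} - 3 \sin{\left(x \right)} + 2 \sin{\left(t x \right)}\right)}{3} + 12 \sin{\left(x \right)} - 3 \cos{\left(x \right)}
This is exactly the given right-hand side, so u is a solution.

Answer: Yes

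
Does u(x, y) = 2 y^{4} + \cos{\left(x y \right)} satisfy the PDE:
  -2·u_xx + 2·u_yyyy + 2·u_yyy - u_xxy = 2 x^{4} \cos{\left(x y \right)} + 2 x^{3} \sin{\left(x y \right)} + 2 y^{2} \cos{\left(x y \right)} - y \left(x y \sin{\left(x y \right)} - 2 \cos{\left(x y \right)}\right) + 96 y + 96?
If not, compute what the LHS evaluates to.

Answer: Yes

Derivation:
Evaluate each term of the left-hand side for u = 2 y^{4} + \cos{\left(x y \right)}.
Derivatives:
  u_xx = - y^{2} \cos{\left(x y \right)}
  u_yyyy = x^{4} \cos{\left(x y \right)} + 48
  u_yyy = x^{3} \sin{\left(x y \right)} + 48 y
  u_xxy = x y^{2} \sin{\left(x y \right)} - 2 y \cos{\left(x y \right)}
Terms:
  -2·u_xx = 2 y^{2} \cos{\left(x y \right)}
  2·u_yyyy = 2 x^{4} \cos{\left(x y \right)} + 96
  2·u_yyy = 2 x^{3} \sin{\left(x y \right)} + 96 y
  -u_xxy = y \left(- x y \sin{\left(x y \right)} + 2 \cos{\left(x y \right)}\right)
Sum: LHS = 2 x^{4} \cos{\left(x y \right)} + 2 x^{3} \sin{\left(x y \right)} + 2 y^{2} \cos{\left(x y \right)} - y \left(x y \sin{\left(x y \right)} - 2 \cos{\left(x y \right)}\right) + 96 y + 96
This is exactly the given right-hand side, so u is a solution.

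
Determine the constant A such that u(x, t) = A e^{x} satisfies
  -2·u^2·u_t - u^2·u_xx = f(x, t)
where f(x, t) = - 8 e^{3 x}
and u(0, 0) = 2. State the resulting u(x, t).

Substitute the ansatz u = A e^{x} into the left-hand side.
Derivatives of the ansatz:
  u_t = 0
  u_xx = A e^{x}
Term by term:
  -2·u^2·u_t = 0
  -u^2·u_xx = - A^{3} e^{3 x}
So the left-hand side equals
  - A^{3} e^{3 x}
This must equal f(x, t) = - 8 e^{3 x} identically.
Matching coefficients of the independent functions:
  [e^{3 x}]:  - A^{3} = -8
Solving: A = 2.
Check against the point condition:
  u(0, 0) = 2  ⟹  A = 2  ✓
Hence u(x, t) = 2 e^{x}.

Answer: u(x, t) = 2 e^{x}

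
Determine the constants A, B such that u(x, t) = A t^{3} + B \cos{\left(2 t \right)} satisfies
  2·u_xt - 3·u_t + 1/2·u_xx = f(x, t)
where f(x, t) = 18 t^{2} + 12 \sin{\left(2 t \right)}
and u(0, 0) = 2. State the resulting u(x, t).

Answer: u(x, t) = - 2 t^{3} + 2 \cos{\left(2 t \right)}

Derivation:
Substitute the ansatz u = A t^{3} + B \cos{\left(2 t \right)} into the left-hand side.
Derivatives of the ansatz:
  u_xt = 0
  u_t = 3 A t^{2} - 2 B \sin{\left(2 t \right)}
  u_xx = 0
Term by term:
  2·u_xt = 0
  -3·u_t = - 9 A t^{2} + 6 B \sin{\left(2 t \right)}
  1/2·u_xx = 0
So the left-hand side equals
  - 9 A t^{2} + 6 B \sin{\left(2 t \right)}
This must equal f(x, t) = 18 t^{2} + 12 \sin{\left(2 t \right)} identically.
Matching coefficients of the independent functions:
  [t^{2}]:  - 9 A = 18
  [\sin{\left(2 t \right)}]:  6 B = 12
Solving: A = -2, B = 2.
Check against the point condition:
  u(0, 0) = 2  ⟹  B = 2  ✓
Hence u(x, t) = - 2 t^{3} + 2 \cos{\left(2 t \right)}.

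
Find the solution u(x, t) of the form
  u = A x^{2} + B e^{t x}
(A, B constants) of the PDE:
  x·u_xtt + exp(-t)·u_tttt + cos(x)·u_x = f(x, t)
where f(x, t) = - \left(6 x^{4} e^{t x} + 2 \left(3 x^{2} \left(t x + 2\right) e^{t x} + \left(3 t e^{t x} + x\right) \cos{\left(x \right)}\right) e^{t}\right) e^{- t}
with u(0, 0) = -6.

Substitute the ansatz u = A x^{2} + B e^{t x} into the left-hand side.
Derivatives of the ansatz:
  u_xtt = B t x^{2} e^{t x} + 2 B x e^{t x}
  u_tttt = B x^{4} e^{t x}
  u_x = 2 A x + B t e^{t x}
Term by term:
  x·u_xtt = B t x^{3} e^{t x} + 2 B x^{2} e^{t x}
  exp(-t)·u_tttt = B x^{4} e^{- t} e^{t x}
  cos(x)·u_x = 2 A x \cos{\left(x \right)} + B t e^{t x} \cos{\left(x \right)}
So the left-hand side equals
  2 A x \cos{\left(x \right)} + B t x^{3} e^{t x} + B t e^{t x} \cos{\left(x \right)} + B x^{4} e^{- t} e^{t x} + 2 B x^{2} e^{t x}
This must equal f(x, t) identically; expanded, f = - 6 t x^{3} e^{t x} - 6 t e^{t x} \cos{\left(x \right)} - 6 x^{4} e^{- t} e^{t x} - 12 x^{2} e^{t x} - 2 x \cos{\left(x \right)}.
Matching coefficients of the independent functions:
  [x \cos{\left(x \right)}]:  2 A = -2
  [x^{2} e^{t x}]:  2 B = -12
  [t x^{3} e^{t x}, t e^{t x} \cos{\left(x \right)}, x^{4} e^{- t} e^{t x}]:  B = -6
Solving: A = -1, B = -6.
Check against the point condition:
  u(0, 0) = -6  ⟹  B = -6  ✓
Hence u(x, t) = - x^{2} - 6 e^{t x}.

Answer: u(x, t) = - x^{2} - 6 e^{t x}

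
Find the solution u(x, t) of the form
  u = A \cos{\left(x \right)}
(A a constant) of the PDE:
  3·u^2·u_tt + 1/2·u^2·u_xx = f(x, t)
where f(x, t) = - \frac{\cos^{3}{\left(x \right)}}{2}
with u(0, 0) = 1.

Substitute the ansatz u = A \cos{\left(x \right)} into the left-hand side.
Derivatives of the ansatz:
  u_tt = 0
  u_xx = - A \cos{\left(x \right)}
Term by term:
  3·u^2·u_tt = 0
  1/2·u^2·u_xx = - \frac{A^{3} \cos^{3}{\left(x \right)}}{2}
So the left-hand side equals
  - \frac{A^{3} \cos^{3}{\left(x \right)}}{2}
This must equal f(x, t) = - \frac{\cos^{3}{\left(x \right)}}{2} identically.
Matching coefficients of the independent functions:
  [\cos^{3}{\left(x \right)}]:  - \frac{A^{3}}{2} = - \frac{1}{2}
Solving: A = 1.
Check against the point condition:
  u(0, 0) = 1  ⟹  A = 1  ✓
Hence u(x, t) = \cos{\left(x \right)}.

Answer: u(x, t) = \cos{\left(x \right)}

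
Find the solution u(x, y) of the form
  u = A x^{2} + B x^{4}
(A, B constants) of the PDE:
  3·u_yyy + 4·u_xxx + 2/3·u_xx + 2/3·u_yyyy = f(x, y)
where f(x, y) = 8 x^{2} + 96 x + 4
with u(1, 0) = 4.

Answer: u(x, y) = x^{4} + 3 x^{2}

Derivation:
Substitute the ansatz u = A x^{2} + B x^{4} into the left-hand side.
Derivatives of the ansatz:
  u_yyy = 0
  u_xxx = 24 B x
  u_xx = 2 A + 12 B x^{2}
  u_yyyy = 0
Term by term:
  3·u_yyy = 0
  4·u_xxx = 96 B x
  2/3·u_xx = \frac{4 A}{3} + 8 B x^{2}
  2/3·u_yyyy = 0
So the left-hand side equals
  \frac{4 A}{3} + 8 B x^{2} + 96 B x
This must equal f(x, y) = 8 x^{2} + 96 x + 4 identically.
Matching coefficients of the independent functions:
  [constant term]:  \frac{4 A}{3} = 4
  [x]:  96 B = 96
  [x^{2}]:  8 B = 8
Solving: A = 3, B = 1.
Check against the point condition:
  u(1, 0) = 4  ⟹  A + B = 4  ✓
Hence u(x, y) = x^{4} + 3 x^{2}.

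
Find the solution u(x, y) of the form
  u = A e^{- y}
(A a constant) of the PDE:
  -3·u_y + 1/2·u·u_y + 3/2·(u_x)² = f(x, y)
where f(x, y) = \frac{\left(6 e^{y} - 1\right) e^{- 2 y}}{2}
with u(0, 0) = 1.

Substitute the ansatz u = A e^{- y} into the left-hand side.
Derivatives of the ansatz:
  u_y = - A e^{- y}
  u_x = 0
Term by term:
  -3·u_y = 3 A e^{- y}
  1/2·u·u_y = - \frac{A^{2} e^{- 2 y}}{2}
  3/2·(u_x)² = 0
So the left-hand side equals
  - \frac{A^{2} e^{- 2 y}}{2} + 3 A e^{- y}
This must equal f(x, y) identically; expanded, f = 3 e^{- y} - \frac{e^{- 2 y}}{2}.
Matching coefficients of the independent functions:
  [e^{- 2 y}]:  - \frac{A^{2}}{2} = - \frac{1}{2}
  [e^{- y}]:  3 A = 3
Solving: A = 1.
Check against the point condition:
  u(0, 0) = 1  ⟹  A = 1  ✓
Hence u(x, y) = e^{- y}.

Answer: u(x, y) = e^{- y}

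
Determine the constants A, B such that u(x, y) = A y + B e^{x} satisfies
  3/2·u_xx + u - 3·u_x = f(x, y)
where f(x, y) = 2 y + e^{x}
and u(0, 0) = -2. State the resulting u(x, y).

Answer: u(x, y) = 2 y - 2 e^{x}

Derivation:
Substitute the ansatz u = A y + B e^{x} into the left-hand side.
Derivatives of the ansatz:
  u_xx = B e^{x}
  u_x = B e^{x}
Term by term:
  3/2·u_xx = \frac{3 B e^{x}}{2}
  u = A y + B e^{x}
  -3·u_x = - 3 B e^{x}
So the left-hand side equals
  A y - \frac{B e^{x}}{2}
This must equal f(x, y) = 2 y + e^{x} identically.
Matching coefficients of the independent functions:
  [y]:  A = 2
  [e^{x}]:  - \frac{B}{2} = 1
Solving: A = 2, B = -2.
Check against the point condition:
  u(0, 0) = -2  ⟹  B = -2  ✓
Hence u(x, y) = 2 y - 2 e^{x}.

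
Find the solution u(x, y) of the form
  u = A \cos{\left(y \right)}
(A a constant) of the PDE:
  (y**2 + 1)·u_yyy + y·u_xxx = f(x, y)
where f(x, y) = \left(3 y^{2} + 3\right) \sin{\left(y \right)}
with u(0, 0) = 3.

Substitute the ansatz u = A \cos{\left(y \right)} into the left-hand side.
Derivatives of the ansatz:
  u_yyy = A \sin{\left(y \right)}
  u_xxx = 0
Term by term:
  (y**2 + 1)·u_yyy = A y^{2} \sin{\left(y \right)} + A \sin{\left(y \right)}
  y·u_xxx = 0
So the left-hand side equals
  A y^{2} \sin{\left(y \right)} + A \sin{\left(y \right)}
This must equal f(x, y) identically; expanded, f = 3 y^{2} \sin{\left(y \right)} + 3 \sin{\left(y \right)}.
Matching coefficients of the independent functions:
  [y^{2} \sin{\left(y \right)}, \sin{\left(y \right)}]:  A = 3
Solving: A = 3.
Check against the point condition:
  u(0, 0) = 3  ⟹  A = 3  ✓
Hence u(x, y) = 3 \cos{\left(y \right)}.

Answer: u(x, y) = 3 \cos{\left(y \right)}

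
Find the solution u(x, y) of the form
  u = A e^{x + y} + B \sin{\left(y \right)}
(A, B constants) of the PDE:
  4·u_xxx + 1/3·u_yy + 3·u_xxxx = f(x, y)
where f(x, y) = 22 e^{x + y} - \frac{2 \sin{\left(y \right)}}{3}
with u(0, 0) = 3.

Answer: u(x, y) = 3 e^{x + y} + 2 \sin{\left(y \right)}

Derivation:
Substitute the ansatz u = A e^{x + y} + B \sin{\left(y \right)} into the left-hand side.
Derivatives of the ansatz:
  u_xxx = A e^{x} e^{y}
  u_yy = A e^{x} e^{y} - B \sin{\left(y \right)}
  u_xxxx = A e^{x} e^{y}
Term by term:
  4·u_xxx = 4 A e^{x} e^{y}
  1/3·u_yy = \frac{A e^{x} e^{y}}{3} - \frac{B \sin{\left(y \right)}}{3}
  3·u_xxxx = 3 A e^{x} e^{y}
So the left-hand side equals
  \frac{22 A e^{x} e^{y}}{3} - \frac{B \sin{\left(y \right)}}{3}
This must equal f(x, y) identically; expanded, f = 22 e^{x} e^{y} - \frac{2 \sin{\left(y \right)}}{3}.
Matching coefficients of the independent functions:
  [e^{x} e^{y}]:  \frac{22 A}{3} = 22
  [\sin{\left(y \right)}]:  - \frac{B}{3} = - \frac{2}{3}
Solving: A = 3, B = 2.
Check against the point condition:
  u(0, 0) = 3  ⟹  A = 3  ✓
Hence u(x, y) = 3 e^{x + y} + 2 \sin{\left(y \right)}.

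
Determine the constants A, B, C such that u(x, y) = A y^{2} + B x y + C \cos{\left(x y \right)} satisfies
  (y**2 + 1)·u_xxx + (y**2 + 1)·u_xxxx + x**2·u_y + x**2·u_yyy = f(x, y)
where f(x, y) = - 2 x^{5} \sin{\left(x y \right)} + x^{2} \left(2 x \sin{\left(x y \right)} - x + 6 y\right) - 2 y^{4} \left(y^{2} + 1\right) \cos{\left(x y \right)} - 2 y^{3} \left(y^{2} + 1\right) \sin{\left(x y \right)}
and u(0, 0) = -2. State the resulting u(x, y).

Substitute the ansatz u = A y^{2} + B x y + C \cos{\left(x y \right)} into the left-hand side.
Derivatives of the ansatz:
  u_xxx = C y^{3} \sin{\left(x y \right)}
  u_xxxx = C y^{4} \cos{\left(x y \right)}
  u_y = 2 A y + B x - C x \sin{\left(x y \right)}
  u_yyy = C x^{3} \sin{\left(x y \right)}
Term by term:
  (y**2 + 1)·u_xxx = C y^{5} \sin{\left(x y \right)} + C y^{3} \sin{\left(x y \right)}
  (y**2 + 1)·u_xxxx = C y^{6} \cos{\left(x y \right)} + C y^{4} \cos{\left(x y \right)}
  x**2·u_y = 2 A x^{2} y + B x^{3} - C x^{3} \sin{\left(x y \right)}
  x**2·u_yyy = C x^{5} \sin{\left(x y \right)}
So the left-hand side equals
  2 A x^{2} y + B x^{3} + C x^{5} \sin{\left(x y \right)} - C x^{3} \sin{\left(x y \right)} + C y^{6} \cos{\left(x y \right)} + C y^{5} \sin{\left(x y \right)} + C y^{4} \cos{\left(x y \right)} + C y^{3} \sin{\left(x y \right)}
This must equal f(x, y) identically; expanded, f = - 2 x^{5} \sin{\left(x y \right)} + 2 x^{3} \sin{\left(x y \right)} - x^{3} + 6 x^{2} y - 2 y^{6} \cos{\left(x y \right)} - 2 y^{5} \sin{\left(x y \right)} - 2 y^{4} \cos{\left(x y \right)} - 2 y^{3} \sin{\left(x y \right)}.
Matching coefficients of the independent functions:
  [x^{3}]:  B = -1
  [x^{2} y]:  2 A = 6
  [x^{3} \sin{\left(x y \right)}]:  - C = 2
  [x^{5} \sin{\left(x y \right)}, y^{3} \sin{\left(x y \right)}, y^{4} \cos{\left(x y \right)}, y^{5} \sin{\left(x y \right)}, …]:  C = -2
Solving: A = 3, B = -1, C = -2.
Check against the point condition:
  u(0, 0) = -2  ⟹  C = -2  ✓
Hence u(x, y) = - x y + 3 y^{2} - 2 \cos{\left(x y \right)}.

Answer: u(x, y) = - x y + 3 y^{2} - 2 \cos{\left(x y \right)}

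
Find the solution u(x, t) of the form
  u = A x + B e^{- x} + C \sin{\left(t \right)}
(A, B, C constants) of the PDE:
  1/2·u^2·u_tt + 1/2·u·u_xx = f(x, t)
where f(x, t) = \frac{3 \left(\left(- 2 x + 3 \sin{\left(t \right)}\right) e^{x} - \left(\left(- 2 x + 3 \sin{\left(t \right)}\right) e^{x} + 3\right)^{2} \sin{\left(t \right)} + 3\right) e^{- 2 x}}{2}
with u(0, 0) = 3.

Substitute the ansatz u = A x + B e^{- x} + C \sin{\left(t \right)} into the left-hand side.
Derivatives of the ansatz:
  u_tt = - C \sin{\left(t \right)}
  u_xx = B e^{- x}
Term by term:
  1/2·u^2·u_tt = - \frac{A^{2} C x^{2} \sin{\left(t \right)}}{2} - A B C x e^{- x} \sin{\left(t \right)} - A C^{2} x \sin^{2}{\left(t \right)} - \frac{B^{2} C e^{- 2 x} \sin{\left(t \right)}}{2} - B C^{2} e^{- x} \sin^{2}{\left(t \right)} - \frac{C^{3} \sin^{3}{\left(t \right)}}{2}
  1/2·u·u_xx = \frac{A B x e^{- x}}{2} + \frac{B^{2} e^{- 2 x}}{2} + \frac{B C e^{- x} \sin{\left(t \right)}}{2}
So the left-hand side equals
  - \frac{A^{2} C x^{2} \sin{\left(t \right)}}{2} - A B C x e^{- x} \sin{\left(t \right)} + \frac{A B x e^{- x}}{2} - A C^{2} x \sin^{2}{\left(t \right)} - \frac{B^{2} C e^{- 2 x} \sin{\left(t \right)}}{2} + \frac{B^{2} e^{- 2 x}}{2} - B C^{2} e^{- x} \sin^{2}{\left(t \right)} + \frac{B C e^{- x} \sin{\left(t \right)}}{2} - \frac{C^{3} \sin^{3}{\left(t \right)}}{2}
This must equal f(x, t) identically; expanded, f = - 6 x^{2} \sin{\left(t \right)} + 18 x \sin^{2}{\left(t \right)} + 18 x e^{- x} \sin{\left(t \right)} - 3 x e^{- x} - \frac{27 \sin^{3}{\left(t \right)}}{2} - 27 e^{- x} \sin^{2}{\left(t \right)} + \frac{9 e^{- x} \sin{\left(t \right)}}{2} - \frac{27 e^{- 2 x} \sin{\left(t \right)}}{2} + \frac{9 e^{- 2 x}}{2}.
Matching coefficients of the independent functions:
  [x e^{- x}]:  \frac{A B}{2} = -3
  [x \sin^{2}{\left(t \right)}]:  - A C^{2} = 18
  [x^{2} \sin{\left(t \right)}]:  - \frac{A^{2} C}{2} = -6
  [e^{- 2 x} \sin{\left(t \right)}]:  - \frac{B^{2} C}{2} = - \frac{27}{2}
  [e^{- x} \sin{\left(t \right)}]:  \frac{B C}{2} = \frac{9}{2}
  [e^{- x} \sin^{2}{\left(t \right)}]:  - B C^{2} = -27
  [x e^{- x} \sin{\left(t \right)}]:  - A B C = 18
  [e^{- 2 x}]:  \frac{B^{2}}{2} = \frac{9}{2}
  [\sin^{3}{\left(t \right)}]:  - \frac{C^{3}}{2} = - \frac{27}{2}
Solving: A = -2, B = 3, C = 3.
Check against the point condition:
  u(0, 0) = 3  ⟹  B = 3  ✓
Hence u(x, t) = - 2 x + 3 \sin{\left(t \right)} + 3 e^{- x}.

Answer: u(x, t) = - 2 x + 3 \sin{\left(t \right)} + 3 e^{- x}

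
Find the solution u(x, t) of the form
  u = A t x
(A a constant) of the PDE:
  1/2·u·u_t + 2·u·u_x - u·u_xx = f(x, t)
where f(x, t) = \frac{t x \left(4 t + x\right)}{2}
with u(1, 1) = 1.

Substitute the ansatz u = A t x into the left-hand side.
Derivatives of the ansatz:
  u_t = A x
  u_x = A t
  u_xx = 0
Term by term:
  1/2·u·u_t = \frac{A^{2} t x^{2}}{2}
  2·u·u_x = 2 A^{2} t^{2} x
  -u·u_xx = 0
So the left-hand side equals
  2 A^{2} t^{2} x + \frac{A^{2} t x^{2}}{2}
This must equal f(x, t) identically; expanded, f = 2 t^{2} x + \frac{t x^{2}}{2}.
Matching coefficients of the independent functions:
  [t x^{2}]:  \frac{A^{2}}{2} = \frac{1}{2}
  [t^{2} x]:  2 A^{2} = 2
These equations allow (A) = (-1) or (1).
Impose the point condition(s):
  u(1, 1) = 1  ⟹  A = 1
Only A = 1 satisfies everything.
Hence u(x, t) = t x.

Answer: u(x, t) = t x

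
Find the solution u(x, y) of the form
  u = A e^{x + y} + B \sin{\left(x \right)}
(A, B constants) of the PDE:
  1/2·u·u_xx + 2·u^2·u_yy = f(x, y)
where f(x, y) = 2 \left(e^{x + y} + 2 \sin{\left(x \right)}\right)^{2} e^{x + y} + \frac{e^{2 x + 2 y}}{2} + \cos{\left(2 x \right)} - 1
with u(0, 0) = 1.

Substitute the ansatz u = A e^{x + y} + B \sin{\left(x \right)} into the left-hand side.
Derivatives of the ansatz:
  u_xx = A e^{x} e^{y} - B \sin{\left(x \right)}
  u_yy = A e^{x} e^{y}
Term by term:
  1/2·u·u_xx = \frac{A^{2} e^{2 x} e^{2 y}}{2} - \frac{B^{2} \sin^{2}{\left(x \right)}}{2}
  2·u^2·u_yy = 2 A^{3} e^{3 x} e^{3 y} + 4 A^{2} B e^{2 x} e^{2 y} \sin{\left(x \right)} + 2 A B^{2} e^{x} e^{y} \sin^{2}{\left(x \right)}
So the left-hand side equals
  2 A^{3} e^{3 x} e^{3 y} + 4 A^{2} B e^{2 x} e^{2 y} \sin{\left(x \right)} + \frac{A^{2} e^{2 x} e^{2 y}}{2} + 2 A B^{2} e^{x} e^{y} \sin^{2}{\left(x \right)} - \frac{B^{2} \sin^{2}{\left(x \right)}}{2}
This must equal f(x, y) identically; expanded, f = 2 e^{3 x} e^{3 y} + 8 e^{2 x} e^{2 y} \sin{\left(x \right)} + \frac{e^{2 x} e^{2 y}}{2} + 8 e^{x} e^{y} \sin^{2}{\left(x \right)} - 2 \sin^{2}{\left(x \right)}.
Matching coefficients of the independent functions:
  [e^{2 x} e^{2 y}]:  \frac{A^{2}}{2} = \frac{1}{2}
  [e^{3 x} e^{3 y}]:  2 A^{3} = 2
  [e^{x} e^{y} \sin^{2}{\left(x \right)}]:  2 A B^{2} = 8
  [e^{2 x} e^{2 y} \sin{\left(x \right)}]:  4 A^{2} B = 8
  [\sin^{2}{\left(x \right)}]:  - \frac{B^{2}}{2} = -2
Solving: A = 1, B = 2.
Check against the point condition:
  u(0, 0) = 1  ⟹  A = 1  ✓
Hence u(x, y) = e^{x + y} + 2 \sin{\left(x \right)}.

Answer: u(x, y) = e^{x + y} + 2 \sin{\left(x \right)}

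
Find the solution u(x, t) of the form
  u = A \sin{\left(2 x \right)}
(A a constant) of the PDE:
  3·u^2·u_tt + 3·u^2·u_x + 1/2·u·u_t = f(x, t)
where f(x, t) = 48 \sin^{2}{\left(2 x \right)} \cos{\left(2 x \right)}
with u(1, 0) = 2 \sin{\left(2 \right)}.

Substitute the ansatz u = A \sin{\left(2 x \right)} into the left-hand side.
Derivatives of the ansatz:
  u_tt = 0
  u_x = 2 A \cos{\left(2 x \right)}
  u_t = 0
Term by term:
  3·u^2·u_tt = 0
  3·u^2·u_x = 6 A^{3} \sin^{2}{\left(2 x \right)} \cos{\left(2 x \right)}
  1/2·u·u_t = 0
So the left-hand side equals
  6 A^{3} \sin^{2}{\left(2 x \right)} \cos{\left(2 x \right)}
This must equal f(x, t) = 48 \sin^{2}{\left(2 x \right)} \cos{\left(2 x \right)} identically.
Matching coefficients of the independent functions:
  [\sin^{2}{\left(2 x \right)} \cos{\left(2 x \right)}]:  6 A^{3} = 48
Solving: A = 2.
Check against the point condition:
  u(1, 0) = 2 \sin{\left(2 \right)}  ⟹  A \sin{\left(2 \right)} = 2 \sin{\left(2 \right)}  ✓
Hence u(x, t) = 2 \sin{\left(2 x \right)}.

Answer: u(x, t) = 2 \sin{\left(2 x \right)}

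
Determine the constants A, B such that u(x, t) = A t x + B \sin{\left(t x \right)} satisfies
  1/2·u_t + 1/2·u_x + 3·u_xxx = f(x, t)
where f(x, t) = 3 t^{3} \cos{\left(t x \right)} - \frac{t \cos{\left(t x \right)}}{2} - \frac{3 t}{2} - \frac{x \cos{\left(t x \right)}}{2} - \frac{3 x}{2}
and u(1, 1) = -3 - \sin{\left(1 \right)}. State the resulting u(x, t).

Answer: u(x, t) = - 3 t x - \sin{\left(t x \right)}

Derivation:
Substitute the ansatz u = A t x + B \sin{\left(t x \right)} into the left-hand side.
Derivatives of the ansatz:
  u_t = A x + B x \cos{\left(t x \right)}
  u_x = A t + B t \cos{\left(t x \right)}
  u_xxx = - B t^{3} \cos{\left(t x \right)}
Term by term:
  1/2·u_t = \frac{A x}{2} + \frac{B x \cos{\left(t x \right)}}{2}
  1/2·u_x = \frac{A t}{2} + \frac{B t \cos{\left(t x \right)}}{2}
  3·u_xxx = - 3 B t^{3} \cos{\left(t x \right)}
So the left-hand side equals
  \frac{A t}{2} + \frac{A x}{2} - 3 B t^{3} \cos{\left(t x \right)} + \frac{B t \cos{\left(t x \right)}}{2} + \frac{B x \cos{\left(t x \right)}}{2}
This must equal f(x, t) = 3 t^{3} \cos{\left(t x \right)} - \frac{t \cos{\left(t x \right)}}{2} - \frac{3 t}{2} - \frac{x \cos{\left(t x \right)}}{2} - \frac{3 x}{2} identically.
Matching coefficients of the independent functions:
  [t, x]:  \frac{A}{2} = - \frac{3}{2}
  [t \cos{\left(t x \right)}, x \cos{\left(t x \right)}]:  \frac{B}{2} = - \frac{1}{2}
  [t^{3} \cos{\left(t x \right)}]:  - 3 B = 3
Solving: A = -3, B = -1.
Check against the point condition:
  u(1, 1) = -3 - \sin{\left(1 \right)}  ⟹  A + B \sin{\left(1 \right)} = -3 - \sin{\left(1 \right)}  ✓
Hence u(x, t) = - 3 t x - \sin{\left(t x \right)}.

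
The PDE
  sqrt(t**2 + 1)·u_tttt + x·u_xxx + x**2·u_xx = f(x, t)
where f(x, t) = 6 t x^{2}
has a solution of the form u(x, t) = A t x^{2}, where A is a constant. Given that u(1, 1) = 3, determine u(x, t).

Substitute the ansatz u = A t x^{2} into the left-hand side.
Derivatives of the ansatz:
  u_tttt = 0
  u_xxx = 0
  u_xx = 2 A t
Term by term:
  sqrt(t**2 + 1)·u_tttt = 0
  x·u_xxx = 0
  x**2·u_xx = 2 A t x^{2}
So the left-hand side equals
  2 A t x^{2}
This must equal f(x, t) = 6 t x^{2} identically.
Matching coefficients of the independent functions:
  [t x^{2}]:  2 A = 6
Solving: A = 3.
Check against the point condition:
  u(1, 1) = 3  ⟹  A = 3  ✓
Hence u(x, t) = 3 t x^{2}.

Answer: u(x, t) = 3 t x^{2}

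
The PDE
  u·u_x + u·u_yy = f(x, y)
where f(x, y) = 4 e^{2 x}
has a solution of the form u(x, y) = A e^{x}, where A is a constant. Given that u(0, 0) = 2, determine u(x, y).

Substitute the ansatz u = A e^{x} into the left-hand side.
Derivatives of the ansatz:
  u_x = A e^{x}
  u_yy = 0
Term by term:
  u·u_x = A^{2} e^{2 x}
  u·u_yy = 0
So the left-hand side equals
  A^{2} e^{2 x}
This must equal f(x, y) = 4 e^{2 x} identically.
Matching coefficients of the independent functions:
  [e^{2 x}]:  A^{2} = 4
These equations allow (A) = (-2) or (2).
Impose the point condition(s):
  u(0, 0) = 2  ⟹  A = 2
Only A = 2 satisfies everything.
Hence u(x, y) = 2 e^{x}.

Answer: u(x, y) = 2 e^{x}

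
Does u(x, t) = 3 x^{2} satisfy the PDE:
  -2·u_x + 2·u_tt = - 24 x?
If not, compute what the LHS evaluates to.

Evaluate each term of the left-hand side for u = 3 x^{2}.
Derivatives:
  u_x = 6 x
  u_tt = 0
Terms:
  -2·u_x = - 12 x
  2·u_tt = 0
Sum: LHS = - 12 x
Given right-hand side: - 24 x. Difference LHS − RHS = 12 x ≠ 0, so u is not a solution.

Answer: No, the LHS evaluates to - 12 x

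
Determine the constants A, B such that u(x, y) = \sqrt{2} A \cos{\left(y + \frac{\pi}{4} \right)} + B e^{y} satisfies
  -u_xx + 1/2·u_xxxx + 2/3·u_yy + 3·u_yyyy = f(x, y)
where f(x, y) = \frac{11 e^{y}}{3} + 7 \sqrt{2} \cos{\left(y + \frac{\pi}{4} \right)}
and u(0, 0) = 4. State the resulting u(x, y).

Substitute the ansatz u = \sqrt{2} A \cos{\left(y + \frac{\pi}{4} \right)} + B e^{y} into the left-hand side.
Derivatives of the ansatz:
  u_xx = 0
  u_xxxx = 0
  u_yy = - \sqrt{2} A \cos{\left(y + \frac{\pi}{4} \right)} + B e^{y}
  u_yyyy = \sqrt{2} A \cos{\left(y + \frac{\pi}{4} \right)} + B e^{y}
Term by term:
  -u_xx = 0
  1/2·u_xxxx = 0
  2/3·u_yy = - \frac{2 \sqrt{2} A \cos{\left(y + \frac{\pi}{4} \right)}}{3} + \frac{2 B e^{y}}{3}
  3·u_yyyy = 3 \sqrt{2} A \cos{\left(y + \frac{\pi}{4} \right)} + 3 B e^{y}
So the left-hand side equals
  \frac{7 \sqrt{2} A \cos{\left(y + \frac{\pi}{4} \right)}}{3} + \frac{11 B e^{y}}{3}
This must equal f(x, y) = \frac{11 e^{y}}{3} + 7 \sqrt{2} \cos{\left(y + \frac{\pi}{4} \right)} identically.
Matching coefficients of the independent functions:
  [\sqrt{2} \cos{\left(y + \frac{\pi}{4} \right)}]:  \frac{7 A}{3} = 7
  [e^{y}]:  \frac{11 B}{3} = \frac{11}{3}
Solving: A = 3, B = 1.
Check against the point condition:
  u(0, 0) = 4  ⟹  A + B = 4  ✓
Hence u(x, y) = e^{y} + 3 \sqrt{2} \cos{\left(y + \frac{\pi}{4} \right)}.

Answer: u(x, y) = e^{y} + 3 \sqrt{2} \cos{\left(y + \frac{\pi}{4} \right)}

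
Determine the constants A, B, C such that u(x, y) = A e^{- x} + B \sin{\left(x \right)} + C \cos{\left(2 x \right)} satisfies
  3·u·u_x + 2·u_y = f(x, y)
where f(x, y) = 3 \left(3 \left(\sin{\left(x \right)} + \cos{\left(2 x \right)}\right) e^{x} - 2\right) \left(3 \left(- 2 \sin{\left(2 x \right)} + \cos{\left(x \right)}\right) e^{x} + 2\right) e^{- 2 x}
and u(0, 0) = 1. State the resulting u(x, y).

Answer: u(x, y) = 3 \sin{\left(x \right)} + 3 \cos{\left(2 x \right)} - 2 e^{- x}

Derivation:
Substitute the ansatz u = A e^{- x} + B \sin{\left(x \right)} + C \cos{\left(2 x \right)} into the left-hand side.
Derivatives of the ansatz:
  u_x = - A e^{- x} + B \cos{\left(x \right)} - 2 C \sin{\left(2 x \right)}
  u_y = 0
Term by term:
  3·u·u_x = - 3 A^{2} e^{- 2 x} - 3 A B e^{- x} \sin{\left(x \right)} + 3 A B e^{- x} \cos{\left(x \right)} - 6 A C e^{- x} \sin{\left(2 x \right)} - 3 A C e^{- x} \cos{\left(2 x \right)} + 3 B^{2} \sin{\left(x \right)} \cos{\left(x \right)} - 6 B C \sin{\left(x \right)} \sin{\left(2 x \right)} + 3 B C \cos{\left(x \right)} \cos{\left(2 x \right)} - 6 C^{2} \sin{\left(2 x \right)} \cos{\left(2 x \right)}
  2·u_y = 0
So the left-hand side equals
  - 3 A^{2} e^{- 2 x} - 3 A B e^{- x} \sin{\left(x \right)} + 3 A B e^{- x} \cos{\left(x \right)} - 6 A C e^{- x} \sin{\left(2 x \right)} - 3 A C e^{- x} \cos{\left(2 x \right)} + 3 B^{2} \sin{\left(x \right)} \cos{\left(x \right)} - 6 B C \sin{\left(x \right)} \sin{\left(2 x \right)} + 3 B C \cos{\left(x \right)} \cos{\left(2 x \right)} - 6 C^{2} \sin{\left(2 x \right)} \cos{\left(2 x \right)}
This must equal f(x, y) identically; expanded, f = - 54 \sin{\left(x \right)} \sin{\left(2 x \right)} + 27 \sin{\left(x \right)} \cos{\left(x \right)} - 54 \sin{\left(2 x \right)} \cos{\left(2 x \right)} + 27 \cos{\left(x \right)} \cos{\left(2 x \right)} + 18 e^{- x} \sin{\left(x \right)} + 36 e^{- x} \sin{\left(2 x \right)} - 18 e^{- x} \cos{\left(x \right)} + 18 e^{- x} \cos{\left(2 x \right)} - 12 e^{- 2 x}.
Matching coefficients of the independent functions:
  [e^{- x} \sin{\left(x \right)}]:  - 3 A B = 18
  [e^{- x} \sin{\left(2 x \right)}]:  - 6 A C = 36
  [e^{- x} \cos{\left(x \right)}]:  3 A B = -18
  [e^{- x} \cos{\left(2 x \right)}]:  - 3 A C = 18
  [\sin{\left(x \right)} \sin{\left(2 x \right)}]:  - 6 B C = -54
  [\sin{\left(x \right)} \cos{\left(x \right)}]:  3 B^{2} = 27
  [\sin{\left(2 x \right)} \cos{\left(2 x \right)}]:  - 6 C^{2} = -54
  [\cos{\left(x \right)} \cos{\left(2 x \right)}]:  3 B C = 27
  [e^{- 2 x}]:  - 3 A^{2} = -12
These equations allow (A, B, C) = (-2, 3, 3) or (2, -3, -3).
Impose the point condition(s):
  u(0, 0) = 1  ⟹  A + C = 1
Only A = -2, B = 3, C = 3 satisfies everything.
Hence u(x, y) = 3 \sin{\left(x \right)} + 3 \cos{\left(2 x \right)} - 2 e^{- x}.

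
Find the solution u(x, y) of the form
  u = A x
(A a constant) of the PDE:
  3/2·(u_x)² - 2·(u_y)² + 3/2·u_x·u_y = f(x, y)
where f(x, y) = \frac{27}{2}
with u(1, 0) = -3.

Substitute the ansatz u = A x into the left-hand side.
Derivatives of the ansatz:
  u_x = A
  u_y = 0
Term by term:
  3/2·(u_x)² = \frac{3 A^{2}}{2}
  -2·(u_y)² = 0
  3/2·u_x·u_y = 0
So the left-hand side equals
  \frac{3 A^{2}}{2}
This must equal f(x, y) = \frac{27}{2} identically.
Matching coefficients of the independent functions:
  [constant term]:  \frac{3 A^{2}}{2} = \frac{27}{2}
These equations allow (A) = (-3) or (3).
Impose the point condition(s):
  u(1, 0) = -3  ⟹  A = -3
Only A = -3 satisfies everything.
Hence u(x, y) = - 3 x.

Answer: u(x, y) = - 3 x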